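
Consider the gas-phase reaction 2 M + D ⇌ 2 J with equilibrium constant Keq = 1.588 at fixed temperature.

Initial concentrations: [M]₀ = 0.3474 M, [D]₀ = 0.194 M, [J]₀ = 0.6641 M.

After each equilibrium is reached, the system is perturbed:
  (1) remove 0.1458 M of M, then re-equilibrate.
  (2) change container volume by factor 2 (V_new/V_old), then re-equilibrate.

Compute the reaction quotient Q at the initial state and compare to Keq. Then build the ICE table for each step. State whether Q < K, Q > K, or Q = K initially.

Q₀ = 18.84 vs Keq = 1.588 ⇒ Q>K, reverse
Step 1:
                  M         D         J
  init       0.3474     0.194    0.6641
  Δ          0.2446    0.1223   -0.2446
  eq          0.592    0.3163    0.4195
  solve Keq expr → x = -0.1223; check Q = 1.588
Then remove 0.1458 M of M.
Step 2:
                  M         D         J
  init       0.4462    0.3163    0.4195
  Δ         0.05213   0.02606  -0.05213
  eq         0.4983    0.3423    0.3674
  solve Keq expr → x = -0.02606; check Q = 1.588
Then change container volume by factor 2 (V_new/V_old).
Step 3:
                  M         D         J
  init       0.2491    0.1712    0.1837
  Δ          0.0311   0.01555   -0.0311
  eq         0.2802    0.1867    0.1526
  solve Keq expr → x = -0.01555; check Q = 1.588

Q₀ = 18.84; Q > K (proceeds reverse)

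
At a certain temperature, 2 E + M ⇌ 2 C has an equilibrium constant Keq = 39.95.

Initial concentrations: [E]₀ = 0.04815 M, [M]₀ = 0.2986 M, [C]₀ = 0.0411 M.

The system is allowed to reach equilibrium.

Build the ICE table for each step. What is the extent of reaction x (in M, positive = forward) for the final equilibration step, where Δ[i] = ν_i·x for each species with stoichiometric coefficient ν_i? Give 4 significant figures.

x = 0.01387 M

Q₀ = 2.44 vs Keq = 39.95 ⇒ Q<K, forward
Step 1:
                    E           M           C
  I           0.04815      0.2986      0.0411
  C          -0.02774    -0.01387     0.02774
  E           0.02041      0.2847     0.06884
  solve Keq expr → x = 0.01387; check Q = 39.95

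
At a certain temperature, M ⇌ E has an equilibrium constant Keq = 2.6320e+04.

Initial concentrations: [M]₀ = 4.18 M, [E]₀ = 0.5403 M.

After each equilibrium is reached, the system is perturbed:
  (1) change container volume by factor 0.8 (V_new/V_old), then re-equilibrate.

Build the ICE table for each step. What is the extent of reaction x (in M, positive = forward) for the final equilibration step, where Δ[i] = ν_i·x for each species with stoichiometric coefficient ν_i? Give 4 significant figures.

x = 0 M

Q₀ = 0.1293 vs Keq = 2.6320e+04 ⇒ Q<K, forward
Step 1:
                  M         E
  Initial      4.18    0.5403
  Change      -4.18      4.18
  Equil   1.7934e-04      4.72
  solve Keq expr → x = 4.18; check Q = 2.6320e+04
Then change container volume by factor 0.8 (V_new/V_old).
Step 2:
                  M         E
  Initial 2.2417e-04       5.9
  Change          0         0
  Equil   2.2417e-04       5.9
  solve Keq expr → x = 0; check Q = 2.6320e+04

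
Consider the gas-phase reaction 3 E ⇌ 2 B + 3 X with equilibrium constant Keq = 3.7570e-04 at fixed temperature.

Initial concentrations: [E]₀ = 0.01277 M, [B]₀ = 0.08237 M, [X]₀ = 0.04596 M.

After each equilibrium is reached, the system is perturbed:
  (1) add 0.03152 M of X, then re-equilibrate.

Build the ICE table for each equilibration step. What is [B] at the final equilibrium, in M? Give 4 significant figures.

[B]_eq = 0.05136 M

Q₀ = 0.3163 vs Keq = 3.7570e-04 ⇒ Q>K, reverse
Step 1:
                   E          B          X
  init       0.01277    0.08237    0.04596
  Δ          0.02769   -0.01846   -0.02769
  eq         0.04046    0.06391    0.01827
  solve Keq expr → x = -0.009231; check Q = 3.7570e-04
Then add 0.03152 M of X.
Step 2:
                   E          B          X
  init       0.04046    0.06391    0.04979
  Δ          0.01882   -0.01255   -0.01882
  eq         0.05929    0.05136    0.03096
  solve Keq expr → x = -0.006275; check Q = 3.7570e-04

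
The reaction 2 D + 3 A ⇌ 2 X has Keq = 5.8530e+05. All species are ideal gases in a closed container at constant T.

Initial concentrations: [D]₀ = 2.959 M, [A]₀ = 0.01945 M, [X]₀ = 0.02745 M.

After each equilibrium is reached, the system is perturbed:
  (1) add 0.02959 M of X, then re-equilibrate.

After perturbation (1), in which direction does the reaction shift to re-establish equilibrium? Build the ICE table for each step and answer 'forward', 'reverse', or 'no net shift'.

Direction: reverse

Q₀ = 11.7 vs Keq = 5.8530e+05 ⇒ Q<K, forward
Step 1:
                   D          A          X
  Initial      2.959    0.01945    0.02745
  Change    -0.01251   -0.01877    0.01251
  Equil        2.946 6.7990e-04    0.03996
  solve Keq expr → x = 0.006257; check Q = 5.8530e+05
Then add 0.02959 M of X.
Step 2:
                   D          A          X
  Initial      2.946 6.7990e-04    0.06955
  Change  2.0127e-04 3.0190e-04 -2.0127e-04
  Equil        2.947 9.8180e-04    0.06935
  solve Keq expr → x = -1.0063e-04; check Q = 5.8530e+05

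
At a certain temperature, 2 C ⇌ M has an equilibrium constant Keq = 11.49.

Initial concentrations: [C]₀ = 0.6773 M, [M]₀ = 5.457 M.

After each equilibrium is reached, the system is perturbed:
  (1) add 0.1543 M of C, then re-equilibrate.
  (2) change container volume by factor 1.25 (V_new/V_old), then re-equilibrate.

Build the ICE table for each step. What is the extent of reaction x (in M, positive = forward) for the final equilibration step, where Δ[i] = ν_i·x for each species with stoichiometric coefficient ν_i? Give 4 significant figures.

x = -0.03163 M

Q₀ = 11.9 vs Keq = 11.49 ⇒ Q>K, reverse
Step 1:
                   C          M
  Initial     0.6773      5.457
  Change     0.01149  -0.005746
  Equil       0.6888      5.451
  solve Keq expr → x = -0.005746; check Q = 11.49
Then add 0.1543 M of C.
Step 2:
                   C          M
  Initial     0.8431      5.451
  Change     -0.1496     0.0748
  Equil       0.6935      5.526
  solve Keq expr → x = 0.0748; check Q = 11.49
Then change container volume by factor 1.25 (V_new/V_old).
Step 3:
                   C          M
  Initial     0.5548      4.421
  Change     0.06326   -0.03163
  Equil       0.6181      4.389
  solve Keq expr → x = -0.03163; check Q = 11.49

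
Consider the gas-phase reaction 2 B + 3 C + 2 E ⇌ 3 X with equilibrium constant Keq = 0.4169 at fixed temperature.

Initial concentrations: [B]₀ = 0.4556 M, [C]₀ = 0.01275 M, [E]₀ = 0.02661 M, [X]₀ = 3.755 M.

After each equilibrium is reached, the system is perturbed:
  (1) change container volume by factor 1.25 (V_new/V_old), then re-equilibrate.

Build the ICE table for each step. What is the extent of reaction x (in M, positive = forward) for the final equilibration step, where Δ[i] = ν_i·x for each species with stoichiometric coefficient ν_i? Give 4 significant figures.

x = -0.04705 M

Q₀ = 1.7380e+11 vs Keq = 0.4169 ⇒ Q>K, reverse
Step 1:
                   B          C          E          X
  Initial     0.4556    0.01275    0.02661      3.755
  Change       1.159      1.738      1.159     -1.738
  Equil        1.615      1.751      1.186      2.017
  solve Keq expr → x = -0.5795; check Q = 0.4169
Then change container volume by factor 1.25 (V_new/V_old).
Step 2:
                   B          C          E          X
  Initial      1.292      1.401     0.9484      1.613
  Change     0.09411     0.1412    0.09411    -0.1412
  Equil        1.386      1.542      1.043      1.472
  solve Keq expr → x = -0.04705; check Q = 0.4169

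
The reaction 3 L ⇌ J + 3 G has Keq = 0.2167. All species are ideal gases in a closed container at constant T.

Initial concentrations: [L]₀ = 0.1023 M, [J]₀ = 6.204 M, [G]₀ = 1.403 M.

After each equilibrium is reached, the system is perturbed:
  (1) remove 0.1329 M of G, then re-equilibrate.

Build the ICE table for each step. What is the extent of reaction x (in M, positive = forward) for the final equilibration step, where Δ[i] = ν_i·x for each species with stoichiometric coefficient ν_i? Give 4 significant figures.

x = 0.03307 M

Q₀ = 1.6004e+04 vs Keq = 0.2167 ⇒ Q>K, reverse
Step 1:
                   L          J          G
  init        0.1023      6.204      1.403
  Δ            1.027    -0.3423     -1.027
  eq           1.129      5.862     0.3762
  solve Keq expr → x = -0.3423; check Q = 0.2167
Then remove 0.1329 M of G.
Step 2:
                   L          J          G
  init         1.129      5.862     0.2433
  Δ         -0.09921    0.03307    0.09921
  eq            1.03      5.895     0.3425
  solve Keq expr → x = 0.03307; check Q = 0.2167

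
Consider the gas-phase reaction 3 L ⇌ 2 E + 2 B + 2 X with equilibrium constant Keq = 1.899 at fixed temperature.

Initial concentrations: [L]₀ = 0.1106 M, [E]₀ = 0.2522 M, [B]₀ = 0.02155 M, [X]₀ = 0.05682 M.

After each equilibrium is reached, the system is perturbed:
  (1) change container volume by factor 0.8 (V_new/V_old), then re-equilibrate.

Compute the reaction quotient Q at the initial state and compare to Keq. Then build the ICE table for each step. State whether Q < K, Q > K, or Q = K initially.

Q₀ = 7.0489e-05; Q < K (proceeds forward)

Q₀ = 7.0489e-05 vs Keq = 1.899 ⇒ Q<K, forward
Step 1:
                   L          E          B          X
  Initial     0.1106     0.2522    0.02155    0.05682
  Change    -0.09331     0.0622     0.0622     0.0622
  Equil      0.01729     0.3144    0.08375      0.119
  solve Keq expr → x = 0.0311; check Q = 1.899
Then change container volume by factor 0.8 (V_new/V_old).
Step 2:
                   L          E          B          X
  Initial    0.02162      0.393     0.1047     0.1488
  Change    0.004414  -0.002943  -0.002943  -0.002943
  Equil      0.02603     0.3901     0.1017     0.1458
  solve Keq expr → x = -0.001471; check Q = 1.899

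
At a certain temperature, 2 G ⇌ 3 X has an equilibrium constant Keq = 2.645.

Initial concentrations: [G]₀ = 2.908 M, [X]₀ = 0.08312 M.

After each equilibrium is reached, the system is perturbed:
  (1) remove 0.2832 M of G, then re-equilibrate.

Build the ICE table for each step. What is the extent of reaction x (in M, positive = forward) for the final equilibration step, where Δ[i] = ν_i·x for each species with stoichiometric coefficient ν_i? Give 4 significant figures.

Q₀ = 6.7909e-05 vs Keq = 2.645 ⇒ Q<K, forward
Step 1:
                    G           X
  init          2.908     0.08312
  Δ            -1.241       1.861
  eq            1.667       1.944
  solve Keq expr → x = 0.6204; check Q = 2.645
Then remove 0.2832 M of G.
Step 2:
                    G           X
  init          1.384       1.944
  Δ           0.09792     -0.1469
  eq            1.482       1.798
  solve Keq expr → x = -0.04896; check Q = 2.645

x = -0.04896 M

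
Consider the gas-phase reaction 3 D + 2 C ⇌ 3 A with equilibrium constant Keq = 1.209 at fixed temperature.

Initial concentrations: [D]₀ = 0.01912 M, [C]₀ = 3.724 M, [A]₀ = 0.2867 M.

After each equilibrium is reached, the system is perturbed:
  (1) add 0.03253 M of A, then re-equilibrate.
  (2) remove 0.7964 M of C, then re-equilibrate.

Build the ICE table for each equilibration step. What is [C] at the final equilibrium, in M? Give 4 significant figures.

Q₀ = 243.1 vs Keq = 1.209 ⇒ Q>K, reverse
Step 1:
                  D         C         A
  init      0.01912     3.724    0.2867
  Δ         0.06631   0.04421  -0.06631
  eq        0.08543     3.768    0.2204
  solve Keq expr → x = -0.0221; check Q = 1.209
Then add 0.03253 M of A.
Step 2:
                  D         C         A
  init      0.08543     3.768    0.2529
  Δ        0.009015   0.00601 -0.009015
  eq        0.09445     3.774    0.2439
  solve Keq expr → x = -0.003005; check Q = 1.209
Then remove 0.7964 M of C.
Step 3:
                  D         C         A
  init      0.09445     2.978    0.2439
  Δ           0.011  0.007335    -0.011
  eq         0.1055     2.985    0.2329
  solve Keq expr → x = -0.003668; check Q = 1.209

[C]_eq = 2.985 M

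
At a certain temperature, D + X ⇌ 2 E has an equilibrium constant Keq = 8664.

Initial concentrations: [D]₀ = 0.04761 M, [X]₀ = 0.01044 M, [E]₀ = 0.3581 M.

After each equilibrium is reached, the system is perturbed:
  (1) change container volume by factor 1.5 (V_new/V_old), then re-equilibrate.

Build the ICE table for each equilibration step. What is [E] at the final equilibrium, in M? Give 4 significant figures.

Q₀ = 258 vs Keq = 8664 ⇒ Q<K, forward
Step 1:
                  D         X         E
  init      0.04761   0.01044    0.3581
  Δ           -0.01     -0.01      0.02
  eq        0.03761 4.3874e-04    0.3781
  solve Keq expr → x = 0.01; check Q = 8664
Then change container volume by factor 1.5 (V_new/V_old).
Step 2:
                  D         X         E
  init      0.02507 2.9250e-04    0.2521
  Δ               0         0         0
  eq        0.02507 2.9250e-04    0.2521
  solve Keq expr → x = 0; check Q = 8664

[E]_eq = 0.2521 M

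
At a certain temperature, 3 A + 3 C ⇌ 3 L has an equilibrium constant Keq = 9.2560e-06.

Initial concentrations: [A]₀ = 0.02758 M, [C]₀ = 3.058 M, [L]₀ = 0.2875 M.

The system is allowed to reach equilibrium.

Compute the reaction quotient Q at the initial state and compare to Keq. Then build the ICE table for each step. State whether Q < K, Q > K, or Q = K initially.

Q₀ = 39.61; Q > K (proceeds reverse)

Q₀ = 39.61 vs Keq = 9.2560e-06 ⇒ Q>K, reverse
Step 1:
                   A          C          L
  I          0.02758      3.058     0.2875
  C           0.2669     0.2669    -0.2669
  E           0.2945      3.325    0.02056
  solve Keq expr → x = -0.08898; check Q = 9.2560e-06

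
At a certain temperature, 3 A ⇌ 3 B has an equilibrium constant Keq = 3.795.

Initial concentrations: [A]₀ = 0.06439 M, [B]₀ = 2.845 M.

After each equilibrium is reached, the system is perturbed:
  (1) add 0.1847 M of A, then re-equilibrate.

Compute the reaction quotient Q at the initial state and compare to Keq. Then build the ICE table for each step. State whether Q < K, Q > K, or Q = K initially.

Q₀ = 8.6256e+04 vs Keq = 3.795 ⇒ Q>K, reverse
Step 1:
                    A           B
  I           0.06439       2.845
  C             1.072      -1.072
  E             1.137       1.773
  solve Keq expr → x = -0.3574; check Q = 3.795
Then add 0.1847 M of A.
Step 2:
                    A           B
  I             1.321       1.773
  C           -0.1125      0.1125
  E             1.209       1.885
  solve Keq expr → x = 0.03752; check Q = 3.795

Q₀ = 8.6256e+04; Q > K (proceeds reverse)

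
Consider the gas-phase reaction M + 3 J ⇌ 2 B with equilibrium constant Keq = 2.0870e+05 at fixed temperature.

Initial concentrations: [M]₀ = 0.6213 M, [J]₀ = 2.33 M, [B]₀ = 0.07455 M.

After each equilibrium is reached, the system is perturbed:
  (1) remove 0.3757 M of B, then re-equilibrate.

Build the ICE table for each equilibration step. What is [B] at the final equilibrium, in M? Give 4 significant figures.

Q₀ = 7.0717e-04 vs Keq = 2.0870e+05 ⇒ Q<K, forward
Step 1:
                  M         J         B
  I          0.6213      2.33   0.07455
  C         -0.6212    -1.864     1.242
  E       8.1944e-05    0.4663     1.317
  solve Keq expr → x = 0.6212; check Q = 2.0870e+05
Then remove 0.3757 M of B.
Step 2:
                  M         J         B
  I       8.1944e-05    0.4663    0.9413
  C       -4.0044e-05 -1.2013e-04 8.0089e-05
  E       4.1899e-05    0.4662    0.9414
  solve Keq expr → x = 4.0044e-05; check Q = 2.0870e+05

[B]_eq = 0.9414 M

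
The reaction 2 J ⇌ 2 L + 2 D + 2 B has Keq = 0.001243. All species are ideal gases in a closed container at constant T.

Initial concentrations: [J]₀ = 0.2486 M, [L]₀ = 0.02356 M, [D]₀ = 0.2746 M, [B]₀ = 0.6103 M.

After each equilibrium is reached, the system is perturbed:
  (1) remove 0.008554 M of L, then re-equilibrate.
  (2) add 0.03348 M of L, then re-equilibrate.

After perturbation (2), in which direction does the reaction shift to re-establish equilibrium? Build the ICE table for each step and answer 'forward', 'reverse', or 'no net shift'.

Direction: reverse

Q₀ = 2.5225e-04 vs Keq = 0.001243 ⇒ Q<K, forward
Step 1:
                    J           L           D           B
  I            0.2486     0.02356      0.2746      0.6103
  C          -0.01989     0.01989     0.01989     0.01989
  E            0.2287     0.04345      0.2945      0.6302
  solve Keq expr → x = 0.009945; check Q = 0.001243
Then remove 0.008554 M of L.
Step 2:
                    J           L           D           B
  I            0.2287      0.0349      0.2945      0.6302
  C         -0.006129    0.006129    0.006129    0.006129
  E            0.2226     0.04102      0.3006      0.6363
  solve Keq expr → x = 0.003064; check Q = 0.001243
Then add 0.03348 M of L.
Step 3:
                    J           L           D           B
  I            0.2226      0.0745      0.3006      0.6363
  C           0.02344    -0.02344    -0.02344    -0.02344
  E             0.246     0.05106      0.2772      0.6129
  solve Keq expr → x = -0.01172; check Q = 0.001243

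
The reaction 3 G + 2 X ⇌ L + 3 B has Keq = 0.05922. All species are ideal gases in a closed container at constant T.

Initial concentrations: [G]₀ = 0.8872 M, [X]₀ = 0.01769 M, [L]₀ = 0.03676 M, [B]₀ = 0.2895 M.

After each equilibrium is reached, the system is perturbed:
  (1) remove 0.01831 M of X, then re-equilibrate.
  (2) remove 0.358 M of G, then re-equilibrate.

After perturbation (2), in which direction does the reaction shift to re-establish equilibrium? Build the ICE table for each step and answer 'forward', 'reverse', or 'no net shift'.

Direction: reverse

Q₀ = 4.081 vs Keq = 0.05922 ⇒ Q>K, reverse
Step 1:
                  G         X         L         B
  init       0.8872   0.01769   0.03676    0.2895
  Δ         0.06319   0.04213  -0.02106  -0.06319
  eq         0.9504   0.05982    0.0157    0.2263
  solve Keq expr → x = -0.02106; check Q = 0.05922
Then remove 0.01831 M of X.
Step 2:
                  G         X         L         B
  init       0.9504   0.04151    0.0157    0.2263
  Δ         0.01038   0.00692  -0.00346  -0.01038
  eq         0.9608   0.04843   0.01224    0.2159
  solve Keq expr → x = -0.00346; check Q = 0.05922
Then remove 0.358 M of G.
Step 3:
                  G         X         L         B
  init       0.6028   0.04843   0.01224    0.2159
  Δ         0.01728   0.01152 -0.005762  -0.01728
  eq         0.6201   0.05995  0.006474    0.1986
  solve Keq expr → x = -0.005762; check Q = 0.05922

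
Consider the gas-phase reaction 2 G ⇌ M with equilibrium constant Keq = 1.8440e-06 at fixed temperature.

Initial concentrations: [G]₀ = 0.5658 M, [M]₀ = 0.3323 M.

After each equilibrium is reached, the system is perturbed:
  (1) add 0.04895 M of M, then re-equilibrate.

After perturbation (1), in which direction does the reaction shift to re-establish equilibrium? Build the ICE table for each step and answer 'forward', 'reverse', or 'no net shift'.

Direction: reverse

Q₀ = 1.038 vs Keq = 1.8440e-06 ⇒ Q>K, reverse
Step 1:
                    G           M
  I            0.5658      0.3323
  C            0.6646     -0.3323
  E              1.23  2.7916e-06
  solve Keq expr → x = -0.3323; check Q = 1.8440e-06
Then add 0.04895 M of M.
Step 2:
                    G           M
  I              1.23     0.04895
  C            0.0979    -0.04895
  E             1.328  3.2535e-06
  solve Keq expr → x = -0.04895; check Q = 1.8440e-06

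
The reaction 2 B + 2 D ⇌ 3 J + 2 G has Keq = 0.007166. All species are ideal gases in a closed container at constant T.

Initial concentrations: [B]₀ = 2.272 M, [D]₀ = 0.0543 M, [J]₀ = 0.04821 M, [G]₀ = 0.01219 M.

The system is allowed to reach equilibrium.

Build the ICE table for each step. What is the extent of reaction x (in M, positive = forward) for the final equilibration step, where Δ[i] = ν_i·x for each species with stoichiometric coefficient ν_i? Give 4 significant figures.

x = 0.02158 M

Q₀ = 1.0940e-06 vs Keq = 0.007166 ⇒ Q<K, forward
Step 1:
                   B          D          J          G
  Initial      2.272     0.0543    0.04821    0.01219
  Change    -0.04316   -0.04316    0.06474    0.04316
  Equil        2.229    0.01114      0.113    0.05535
  solve Keq expr → x = 0.02158; check Q = 0.007166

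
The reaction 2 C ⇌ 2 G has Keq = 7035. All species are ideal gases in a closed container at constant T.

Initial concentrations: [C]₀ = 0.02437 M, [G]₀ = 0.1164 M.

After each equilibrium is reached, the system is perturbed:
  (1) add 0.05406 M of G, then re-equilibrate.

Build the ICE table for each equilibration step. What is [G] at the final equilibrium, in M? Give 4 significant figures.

[G]_eq = 0.1925 M

Q₀ = 22.81 vs Keq = 7035 ⇒ Q<K, forward
Step 1:
                  C         G
  Initial   0.02437    0.1164
  Change   -0.02271   0.02271
  Equil    0.001659    0.1391
  solve Keq expr → x = 0.01136; check Q = 7035
Then add 0.05406 M of G.
Step 2:
                  C         G
  Initial  0.001659    0.1932
  Change  6.3694e-04 -6.3694e-04
  Equil    0.002295    0.1925
  solve Keq expr → x = -3.1847e-04; check Q = 7035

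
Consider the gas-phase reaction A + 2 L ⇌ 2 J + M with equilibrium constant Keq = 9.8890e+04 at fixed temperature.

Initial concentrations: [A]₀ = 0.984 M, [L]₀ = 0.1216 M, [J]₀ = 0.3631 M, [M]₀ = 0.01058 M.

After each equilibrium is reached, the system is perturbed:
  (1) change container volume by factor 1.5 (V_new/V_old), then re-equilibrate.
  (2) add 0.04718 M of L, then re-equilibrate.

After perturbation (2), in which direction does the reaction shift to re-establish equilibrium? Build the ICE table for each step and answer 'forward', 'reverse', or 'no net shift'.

Q₀ = 0.09587 vs Keq = 9.8890e+04 ⇒ Q<K, forward
Step 1:
                   A          L          J          M
  Initial      0.984     0.1216     0.3631    0.01058
  Change    -0.06059    -0.1212     0.1212    0.06059
  Equil       0.9234 4.2752e-04     0.4843    0.07117
  solve Keq expr → x = 0.06059; check Q = 9.8890e+04
Then change container volume by factor 1.5 (V_new/V_old).
Step 2:
                   A          L          J          M
  Initial     0.6156 2.8501e-04     0.3228    0.04744
  Change           0          0          0          0
  Equil       0.6156 2.8501e-04     0.3228    0.04744
  solve Keq expr → x = 0; check Q = 9.8890e+04
Then add 0.04718 M of L.
Step 3:
                   A          L          J          M
  Initial     0.6156    0.04747     0.3228    0.04744
  Change    -0.02353   -0.04706    0.04706    0.02353
  Equil       0.5921 4.0726e-04     0.3699    0.07097
  solve Keq expr → x = 0.02353; check Q = 9.8890e+04

Direction: forward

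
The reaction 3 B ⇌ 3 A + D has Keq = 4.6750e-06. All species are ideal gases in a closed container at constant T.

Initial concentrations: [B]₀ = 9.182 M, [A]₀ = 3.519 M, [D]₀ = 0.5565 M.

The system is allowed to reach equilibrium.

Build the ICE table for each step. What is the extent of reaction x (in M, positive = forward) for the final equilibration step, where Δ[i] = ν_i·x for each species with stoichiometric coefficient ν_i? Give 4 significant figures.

x = -0.5556 M

Q₀ = 0.03133 vs Keq = 4.6750e-06 ⇒ Q>K, reverse
Step 1:
                   B          A          D
  Initial      9.182      3.519     0.5565
  Change       1.667     -1.667    -0.5556
  Equil        10.85      1.852 9.3922e-04
  solve Keq expr → x = -0.5556; check Q = 4.6750e-06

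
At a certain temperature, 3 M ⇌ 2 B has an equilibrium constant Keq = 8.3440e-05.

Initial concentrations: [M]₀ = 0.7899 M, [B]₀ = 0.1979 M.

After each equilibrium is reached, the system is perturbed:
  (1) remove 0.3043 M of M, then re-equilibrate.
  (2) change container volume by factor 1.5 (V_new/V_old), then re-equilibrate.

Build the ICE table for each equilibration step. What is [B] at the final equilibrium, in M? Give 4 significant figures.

[B]_eq = 0.003391 M

Q₀ = 0.07946 vs Keq = 8.3440e-05 ⇒ Q>K, reverse
Step 1:
                    M           B
  init         0.7899      0.1979
  Δ            0.2817     -0.1878
  eq            1.072     0.01013
  solve Keq expr → x = -0.09388; check Q = 8.3440e-05
Then remove 0.3043 M of M.
Step 2:
                    M           B
  init         0.7673     0.01013
  Δ          0.005884   -0.003923
  eq           0.7731     0.00621
  solve Keq expr → x = -0.001961; check Q = 8.3440e-05
Then change container volume by factor 1.5 (V_new/V_old).
Step 3:
                    M           B
  init         0.5154     0.00414
  Δ          0.001123 -7.4862e-04
  eq           0.5165    0.003391
  solve Keq expr → x = -3.7431e-04; check Q = 8.3440e-05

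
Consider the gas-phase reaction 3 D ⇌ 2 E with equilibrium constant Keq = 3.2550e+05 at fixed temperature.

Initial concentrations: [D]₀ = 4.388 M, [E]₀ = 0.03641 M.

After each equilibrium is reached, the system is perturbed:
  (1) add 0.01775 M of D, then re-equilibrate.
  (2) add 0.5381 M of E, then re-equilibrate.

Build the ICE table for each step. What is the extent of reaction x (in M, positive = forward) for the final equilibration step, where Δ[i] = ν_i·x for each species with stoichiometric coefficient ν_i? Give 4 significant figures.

x = -0.001172 M

Q₀ = 1.5691e-05 vs Keq = 3.2550e+05 ⇒ Q<K, forward
Step 1:
                    D           E
  Initial       4.388     0.03641
  Change       -4.358       2.905
  Equil       0.02985       2.942
  solve Keq expr → x = 1.453; check Q = 3.2550e+05
Then add 0.01775 M of D.
Step 2:
                    D           E
  Initial      0.0476       2.942
  Change     -0.01767     0.01178
  Equil       0.02993       2.954
  solve Keq expr → x = 0.00589; check Q = 3.2550e+05
Then add 0.5381 M of E.
Step 3:
                    D           E
  Initial     0.02993       3.492
  Change     0.003517   -0.002345
  Equil       0.03344       3.489
  solve Keq expr → x = -0.001172; check Q = 3.2550e+05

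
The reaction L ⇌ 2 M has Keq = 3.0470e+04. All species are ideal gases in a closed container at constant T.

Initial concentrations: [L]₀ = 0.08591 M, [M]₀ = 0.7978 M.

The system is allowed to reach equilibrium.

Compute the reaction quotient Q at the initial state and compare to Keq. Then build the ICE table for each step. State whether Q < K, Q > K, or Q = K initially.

Q₀ = 7.409 vs Keq = 3.0470e+04 ⇒ Q<K, forward
Step 1:
                   L          M
  init       0.08591     0.7978
  Δ         -0.08588     0.1718
  eq      3.0851e-05     0.9696
  solve Keq expr → x = 0.08588; check Q = 3.0470e+04

Q₀ = 7.409; Q < K (proceeds forward)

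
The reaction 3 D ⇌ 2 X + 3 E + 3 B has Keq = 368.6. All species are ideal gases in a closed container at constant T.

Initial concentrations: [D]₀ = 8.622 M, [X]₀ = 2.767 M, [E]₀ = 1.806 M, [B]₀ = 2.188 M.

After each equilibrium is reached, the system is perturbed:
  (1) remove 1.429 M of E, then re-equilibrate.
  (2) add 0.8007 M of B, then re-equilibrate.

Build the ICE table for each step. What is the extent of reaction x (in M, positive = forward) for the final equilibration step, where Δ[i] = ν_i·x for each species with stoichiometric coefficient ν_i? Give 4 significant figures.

x = -0.06483 M

Q₀ = 0.737 vs Keq = 368.6 ⇒ Q<K, forward
Step 1:
                   D          X          E          B
  I            8.622      2.767      1.806      2.188
  C           -2.201      1.467      2.201      2.201
  E            6.421      4.234      4.007      4.389
  solve Keq expr → x = 0.7337; check Q = 368.6
Then remove 1.429 M of E.
Step 2:
                   D          X          E          B
  I            6.421      4.234      2.578      4.389
  C          -0.5306     0.3537     0.5306     0.5306
  E             5.89      4.588      3.109       4.92
  solve Keq expr → x = 0.1769; check Q = 368.6
Then add 0.8007 M of B.
Step 3:
                   D          X          E          B
  I             5.89      4.588      3.109      5.721
  C           0.1945    -0.1297    -0.1945    -0.1945
  E            6.085      4.459      2.914      5.526
  solve Keq expr → x = -0.06483; check Q = 368.6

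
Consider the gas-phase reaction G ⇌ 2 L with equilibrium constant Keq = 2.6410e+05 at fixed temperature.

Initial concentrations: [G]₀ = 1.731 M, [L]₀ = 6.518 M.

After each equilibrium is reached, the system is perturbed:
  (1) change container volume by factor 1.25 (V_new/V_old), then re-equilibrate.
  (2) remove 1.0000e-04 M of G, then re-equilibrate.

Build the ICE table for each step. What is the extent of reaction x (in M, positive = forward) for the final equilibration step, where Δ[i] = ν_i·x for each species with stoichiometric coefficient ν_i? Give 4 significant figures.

Q₀ = 24.54 vs Keq = 2.6410e+05 ⇒ Q<K, forward
Step 1:
                   G          L
  I            1.731      6.518
  C           -1.731      3.461
  E       3.7707e-04      9.979
  solve Keq expr → x = 1.731; check Q = 2.6410e+05
Then change container volume by factor 1.25 (V_new/V_old).
Step 2:
                   G          L
  I       3.0166e-04      7.983
  C       -6.0325e-05 1.2065e-04
  E       2.4133e-04      7.984
  solve Keq expr → x = 6.0325e-05; check Q = 2.6410e+05
Then remove 1.0000e-04 M of G.
Step 3:
                   G          L
  I       1.4133e-04      7.984
  C       9.9988e-05 -1.9998e-04
  E       2.4132e-04      7.983
  solve Keq expr → x = -9.9988e-05; check Q = 2.6410e+05

x = -9.9988e-05 M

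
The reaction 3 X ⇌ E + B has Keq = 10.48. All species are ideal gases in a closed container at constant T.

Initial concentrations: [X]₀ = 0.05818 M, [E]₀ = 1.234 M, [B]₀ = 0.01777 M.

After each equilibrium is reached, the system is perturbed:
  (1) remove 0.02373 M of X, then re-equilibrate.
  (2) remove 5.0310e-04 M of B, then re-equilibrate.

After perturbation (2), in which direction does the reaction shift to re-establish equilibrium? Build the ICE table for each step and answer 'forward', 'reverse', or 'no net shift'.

Q₀ = 111.3 vs Keq = 10.48 ⇒ Q>K, reverse
Step 1:
                   X          E          B
  I          0.05818      1.234    0.01777
  C           0.0335   -0.01117   -0.01117
  E          0.09168      1.223   0.006604
  solve Keq expr → x = -0.01117; check Q = 10.48
Then remove 0.02373 M of X.
Step 2:
                   X          E          B
  I          0.06795      1.223   0.006604
  C         0.008361  -0.002787  -0.002787
  E          0.07631       1.22   0.003817
  solve Keq expr → x = -0.002787; check Q = 10.48
Then remove 5.0310e-04 M of B.
Step 3:
                   X          E          B
  I          0.07631       1.22   0.003314
  C        -0.001043 3.4767e-04 3.4767e-04
  E          0.07527       1.22   0.003662
  solve Keq expr → x = 3.4767e-04; check Q = 10.48

Direction: forward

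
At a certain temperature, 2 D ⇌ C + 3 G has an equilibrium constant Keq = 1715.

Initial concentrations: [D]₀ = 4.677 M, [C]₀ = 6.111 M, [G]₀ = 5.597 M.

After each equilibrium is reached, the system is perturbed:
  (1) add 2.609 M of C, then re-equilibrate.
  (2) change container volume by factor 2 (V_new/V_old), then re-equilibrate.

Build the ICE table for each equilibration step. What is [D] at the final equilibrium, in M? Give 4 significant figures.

[D]_eq = 0.6713 M

Q₀ = 48.98 vs Keq = 1715 ⇒ Q<K, forward
Step 1:
                    D           C           G
  I             4.677       6.111       5.597
  C              -2.7        1.35       4.051
  E             1.977       7.461       9.648
  solve Keq expr → x = 1.35; check Q = 1715
Then add 2.609 M of C.
Step 2:
                    D           C           G
  I             1.977       10.07       9.648
  C            0.2016     -0.1008     -0.3024
  E             2.178       9.969       9.345
  solve Keq expr → x = -0.1008; check Q = 1715
Then change container volume by factor 2 (V_new/V_old).
Step 3:
                    D           C           G
  I             1.089       4.985       4.673
  C           -0.4178      0.2089      0.6266
  E            0.6713       5.194       5.299
  solve Keq expr → x = 0.2089; check Q = 1715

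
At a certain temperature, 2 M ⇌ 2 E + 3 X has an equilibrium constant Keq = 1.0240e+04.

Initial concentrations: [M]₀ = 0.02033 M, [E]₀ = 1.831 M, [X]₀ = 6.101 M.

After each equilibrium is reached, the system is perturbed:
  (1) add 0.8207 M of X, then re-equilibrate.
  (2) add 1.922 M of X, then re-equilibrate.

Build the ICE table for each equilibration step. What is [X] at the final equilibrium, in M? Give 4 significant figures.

Q₀ = 1.8421e+06 vs Keq = 1.0240e+04 ⇒ Q>K, reverse
Step 1:
                    M           E           X
  init        0.02033       1.831       6.101
  Δ             0.204      -0.204      -0.306
  eq           0.2243       1.627       5.795
  solve Keq expr → x = -0.102; check Q = 1.0240e+04
Then add 0.8207 M of X.
Step 2:
                    M           E           X
  init         0.2243       1.627       6.616
  Δ           0.03916    -0.03916    -0.05875
  eq           0.2635       1.588       6.557
  solve Keq expr → x = -0.01958; check Q = 1.0240e+04
Then add 1.922 M of X.
Step 3:
                    M           E           X
  init         0.2635       1.588       8.479
  Δ           0.09248    -0.09248     -0.1387
  eq           0.3559       1.495        8.34
  solve Keq expr → x = -0.04624; check Q = 1.0240e+04

[X]_eq = 8.34 M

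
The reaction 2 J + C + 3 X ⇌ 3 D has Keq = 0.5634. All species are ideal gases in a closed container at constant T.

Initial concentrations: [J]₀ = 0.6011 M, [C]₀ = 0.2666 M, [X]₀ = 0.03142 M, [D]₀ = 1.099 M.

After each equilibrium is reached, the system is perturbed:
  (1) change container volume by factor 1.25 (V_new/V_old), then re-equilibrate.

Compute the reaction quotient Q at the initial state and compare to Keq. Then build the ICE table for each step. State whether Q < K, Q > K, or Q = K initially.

Q₀ = 4.4424e+05; Q > K (proceeds reverse)

Q₀ = 4.4424e+05 vs Keq = 0.5634 ⇒ Q>K, reverse
Step 1:
                   J          C          X          D
  init        0.6011     0.2666    0.03142      1.099
  Δ           0.4324     0.2162     0.6486    -0.6486
  eq           1.034     0.4828       0.68     0.4504
  solve Keq expr → x = -0.2162; check Q = 0.5634
Then change container volume by factor 1.25 (V_new/V_old).
Step 2:
                   J          C          X          D
  init        0.8268     0.3862      0.544     0.3603
  Δ          0.02691    0.01345    0.04036   -0.04036
  eq          0.8537     0.3997     0.5844       0.32
  solve Keq expr → x = -0.01345; check Q = 0.5634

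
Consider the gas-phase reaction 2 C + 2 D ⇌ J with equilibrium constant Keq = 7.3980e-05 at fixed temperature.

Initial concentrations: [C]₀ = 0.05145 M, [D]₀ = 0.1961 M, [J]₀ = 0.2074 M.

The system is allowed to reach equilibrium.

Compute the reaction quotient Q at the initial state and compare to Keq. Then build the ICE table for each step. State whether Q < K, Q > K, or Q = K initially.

Q₀ = 2037 vs Keq = 7.3980e-05 ⇒ Q>K, reverse
Step 1:
                  C         D         J
  init      0.05145    0.1961    0.2074
  Δ          0.4148    0.4148   -0.2074
  eq         0.4662    0.6109 6.0014e-06
  solve Keq expr → x = -0.2074; check Q = 7.3980e-05

Q₀ = 2037; Q > K (proceeds reverse)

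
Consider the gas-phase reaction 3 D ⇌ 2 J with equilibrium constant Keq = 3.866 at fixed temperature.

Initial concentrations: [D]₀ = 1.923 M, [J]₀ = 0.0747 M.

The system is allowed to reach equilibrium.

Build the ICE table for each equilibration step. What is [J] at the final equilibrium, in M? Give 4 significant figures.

Q₀ = 7.8470e-04 vs Keq = 3.866 ⇒ Q<K, forward
Step 1:
                  D         J
  Initial     1.923    0.0747
  Change     -1.309    0.8724
  Equil      0.6145    0.9471
  solve Keq expr → x = 0.4362; check Q = 3.866

[J]_eq = 0.9471 M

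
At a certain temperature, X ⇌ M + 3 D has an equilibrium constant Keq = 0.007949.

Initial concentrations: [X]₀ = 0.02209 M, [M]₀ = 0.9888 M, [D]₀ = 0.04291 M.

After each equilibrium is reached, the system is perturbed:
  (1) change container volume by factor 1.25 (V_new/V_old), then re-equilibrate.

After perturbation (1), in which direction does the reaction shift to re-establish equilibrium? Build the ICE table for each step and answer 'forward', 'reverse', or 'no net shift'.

Q₀ = 0.003537 vs Keq = 0.007949 ⇒ Q<K, forward
Step 1:
                    X           M           D
  init        0.02209      0.9888     0.04291
  Δ         -0.003398    0.003398     0.01019
  eq          0.01869      0.9922      0.0531
  solve Keq expr → x = 0.003398; check Q = 0.007949
Then change container volume by factor 1.25 (V_new/V_old).
Step 2:
                    X           M           D
  init        0.01495      0.7938     0.04248
  Δ         -0.002483    0.002483     0.00745
  eq          0.01247      0.7962     0.04993
  solve Keq expr → x = 0.002483; check Q = 0.007949

Direction: forward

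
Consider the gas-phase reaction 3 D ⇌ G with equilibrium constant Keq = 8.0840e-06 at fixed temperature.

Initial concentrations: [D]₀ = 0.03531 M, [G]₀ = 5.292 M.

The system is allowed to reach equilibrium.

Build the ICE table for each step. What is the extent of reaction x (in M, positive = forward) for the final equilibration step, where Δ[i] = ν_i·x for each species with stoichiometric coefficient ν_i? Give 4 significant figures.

Q₀ = 1.2021e+05 vs Keq = 8.0840e-06 ⇒ Q>K, reverse
Step 1:
                  D         G
  Initial   0.03531     5.292
  Change      15.78     -5.26
  Equil       15.82   0.03198
  solve Keq expr → x = -5.26; check Q = 8.0840e-06

x = -5.26 M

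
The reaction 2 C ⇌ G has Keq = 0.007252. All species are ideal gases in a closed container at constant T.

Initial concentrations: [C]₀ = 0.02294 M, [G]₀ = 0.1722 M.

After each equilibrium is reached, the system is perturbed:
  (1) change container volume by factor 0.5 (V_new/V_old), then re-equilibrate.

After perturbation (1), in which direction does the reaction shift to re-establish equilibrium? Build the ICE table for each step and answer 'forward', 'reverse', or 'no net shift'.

Q₀ = 327.2 vs Keq = 0.007252 ⇒ Q>K, reverse
Step 1:
                  C         G
  init      0.02294    0.1722
  Δ          0.3425   -0.1712
  eq         0.3654 9.6828e-04
  solve Keq expr → x = -0.1712; check Q = 0.007252
Then change container volume by factor 0.5 (V_new/V_old).
Step 2:
                  C         G
  init       0.7308  0.001937
  Δ       -0.003793  0.001896
  eq          0.727  0.003833
  solve Keq expr → x = 0.001896; check Q = 0.007252

Direction: forward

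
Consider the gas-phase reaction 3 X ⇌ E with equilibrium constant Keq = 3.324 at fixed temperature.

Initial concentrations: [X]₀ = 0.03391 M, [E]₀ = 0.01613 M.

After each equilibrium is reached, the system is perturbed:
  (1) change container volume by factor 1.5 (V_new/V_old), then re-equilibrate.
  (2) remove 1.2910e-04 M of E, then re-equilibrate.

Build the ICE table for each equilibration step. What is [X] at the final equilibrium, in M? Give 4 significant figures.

[X]_eq = 0.053 M

Q₀ = 413.7 vs Keq = 3.324 ⇒ Q>K, reverse
Step 1:
                  X         E
  I         0.03391   0.01613
  C         0.04372  -0.01457
  E         0.07763  0.001555
  solve Keq expr → x = -0.01457; check Q = 3.324
Then change container volume by factor 1.5 (V_new/V_old).
Step 2:
                  X         E
  I         0.05176  0.001037
  C        0.001596 -5.3208e-04
  E         0.05335 5.0480e-04
  solve Keq expr → x = -5.3208e-04; check Q = 3.324
Then remove 1.2910e-04 M of E.
Step 3:
                  X         E
  I         0.05335 3.7570e-04
  C       -3.5709e-04 1.1903e-04
  E           0.053 4.9473e-04
  solve Keq expr → x = 1.1903e-04; check Q = 3.324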